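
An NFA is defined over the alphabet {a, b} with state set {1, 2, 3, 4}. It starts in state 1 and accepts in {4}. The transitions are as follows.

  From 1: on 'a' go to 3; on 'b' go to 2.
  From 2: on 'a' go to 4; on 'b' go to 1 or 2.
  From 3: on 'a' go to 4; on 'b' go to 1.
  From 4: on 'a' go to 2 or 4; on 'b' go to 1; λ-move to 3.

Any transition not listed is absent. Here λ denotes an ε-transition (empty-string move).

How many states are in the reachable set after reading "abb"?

1

Start in {1}.
Read 'a': {1} → {3}.
Read 'b': {3} → {1}.
Read 'b': {1} → {2}.
That set has 1 state.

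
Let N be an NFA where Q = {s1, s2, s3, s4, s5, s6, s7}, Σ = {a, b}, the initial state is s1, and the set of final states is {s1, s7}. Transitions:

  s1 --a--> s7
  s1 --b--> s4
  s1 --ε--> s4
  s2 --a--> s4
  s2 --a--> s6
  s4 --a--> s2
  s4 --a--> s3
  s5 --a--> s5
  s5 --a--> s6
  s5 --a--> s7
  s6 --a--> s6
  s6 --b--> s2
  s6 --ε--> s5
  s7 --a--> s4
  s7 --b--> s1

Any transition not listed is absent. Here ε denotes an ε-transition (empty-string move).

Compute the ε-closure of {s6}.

Begin with {s6}.
ε-move s6 → s5; add s5.

{s5, s6}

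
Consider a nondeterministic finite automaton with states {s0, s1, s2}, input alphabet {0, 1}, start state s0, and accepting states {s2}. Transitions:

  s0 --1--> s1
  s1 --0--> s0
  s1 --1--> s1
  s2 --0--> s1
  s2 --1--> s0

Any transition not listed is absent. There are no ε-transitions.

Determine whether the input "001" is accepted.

No

Start in {s0}.
Read '0': {s0} → ∅.
The set is empty and remains empty for the remaining 2 symbols.
The final set ∅ contains no accepting state.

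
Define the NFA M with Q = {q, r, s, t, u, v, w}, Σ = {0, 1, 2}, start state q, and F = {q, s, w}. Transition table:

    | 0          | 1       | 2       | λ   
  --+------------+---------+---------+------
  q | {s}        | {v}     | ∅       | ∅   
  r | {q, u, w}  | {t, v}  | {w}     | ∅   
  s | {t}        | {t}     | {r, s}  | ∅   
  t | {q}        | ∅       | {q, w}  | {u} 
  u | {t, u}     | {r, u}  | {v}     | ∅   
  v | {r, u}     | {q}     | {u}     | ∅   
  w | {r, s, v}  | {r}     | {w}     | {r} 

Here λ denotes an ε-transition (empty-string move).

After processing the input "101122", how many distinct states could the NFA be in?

Start in {q}.
Read '1': {q} → {v}.
Read '0': {v} → {r, u}.
Read '1': {r, u} → {r, t, u, v}.
Read '1': {r, t, u, v} → {q, r, t, u, v}.
Read '2': {q, r, t, u, v} → {q, r, u, v, w}.
Read '2': {q, r, u, v, w} → {r, u, v, w}.
That set has 4 states.

4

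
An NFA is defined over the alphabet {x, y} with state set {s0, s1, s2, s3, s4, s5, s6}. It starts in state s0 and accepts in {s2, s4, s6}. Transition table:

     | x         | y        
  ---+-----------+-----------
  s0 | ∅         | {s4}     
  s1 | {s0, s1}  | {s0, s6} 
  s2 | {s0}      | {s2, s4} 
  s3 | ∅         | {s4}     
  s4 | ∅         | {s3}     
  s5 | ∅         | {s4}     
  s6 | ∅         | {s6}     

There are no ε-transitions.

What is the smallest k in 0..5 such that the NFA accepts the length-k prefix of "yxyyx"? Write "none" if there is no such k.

1

Start in {s0}.
Read 'y': s0→{s4}; now {s4}.
None of the earlier sets intersect F, but {s4} does.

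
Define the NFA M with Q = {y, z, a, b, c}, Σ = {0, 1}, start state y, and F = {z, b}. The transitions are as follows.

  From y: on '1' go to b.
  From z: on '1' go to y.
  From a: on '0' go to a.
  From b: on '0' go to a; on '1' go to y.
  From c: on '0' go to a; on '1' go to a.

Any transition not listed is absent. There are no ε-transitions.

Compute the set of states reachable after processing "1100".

Start in {y}.
Read '1': {y} → {b}.
Read '1': {b} → {y}.
Read '0': {y} → ∅.
The set is empty and remains empty for the remaining 1 symbol.

∅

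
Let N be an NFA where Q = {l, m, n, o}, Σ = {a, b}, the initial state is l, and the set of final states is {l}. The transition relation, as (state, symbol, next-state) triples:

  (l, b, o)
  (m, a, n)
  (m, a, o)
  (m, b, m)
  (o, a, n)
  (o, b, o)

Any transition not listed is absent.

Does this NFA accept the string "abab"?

Start in {l}.
Read 'a': {l} → ∅.
The set is empty and remains empty for the remaining 3 symbols.
The final set ∅ contains no accepting state.

No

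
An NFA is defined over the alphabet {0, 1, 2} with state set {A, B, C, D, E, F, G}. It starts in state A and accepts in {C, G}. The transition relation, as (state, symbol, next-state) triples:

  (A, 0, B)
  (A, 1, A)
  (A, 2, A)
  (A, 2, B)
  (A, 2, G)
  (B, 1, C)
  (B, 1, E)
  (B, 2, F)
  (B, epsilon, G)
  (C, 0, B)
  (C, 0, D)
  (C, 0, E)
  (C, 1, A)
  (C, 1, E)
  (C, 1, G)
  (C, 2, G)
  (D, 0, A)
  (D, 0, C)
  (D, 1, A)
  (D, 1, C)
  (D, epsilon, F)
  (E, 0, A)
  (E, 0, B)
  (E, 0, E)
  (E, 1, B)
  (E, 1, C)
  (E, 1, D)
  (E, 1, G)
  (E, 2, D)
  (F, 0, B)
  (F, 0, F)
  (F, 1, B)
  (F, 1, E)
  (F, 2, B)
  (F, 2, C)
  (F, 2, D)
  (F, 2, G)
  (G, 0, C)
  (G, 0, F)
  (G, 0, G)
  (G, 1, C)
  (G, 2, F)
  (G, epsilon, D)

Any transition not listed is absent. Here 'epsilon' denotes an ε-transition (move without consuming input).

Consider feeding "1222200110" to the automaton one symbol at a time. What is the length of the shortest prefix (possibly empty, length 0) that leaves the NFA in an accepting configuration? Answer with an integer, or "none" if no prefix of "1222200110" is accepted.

Start in {A}.
Read '1': {A} → {A}.
Read '2': {A} → {A, B, D, F, G}.
None of the earlier sets intersect F, but {A, B, D, F, G} does.

2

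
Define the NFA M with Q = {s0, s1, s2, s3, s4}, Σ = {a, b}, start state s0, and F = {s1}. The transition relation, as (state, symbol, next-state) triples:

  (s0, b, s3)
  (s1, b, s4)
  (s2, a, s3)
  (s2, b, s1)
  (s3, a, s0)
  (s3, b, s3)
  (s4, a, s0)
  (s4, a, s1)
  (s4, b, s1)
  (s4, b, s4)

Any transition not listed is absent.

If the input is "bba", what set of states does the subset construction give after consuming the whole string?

{s0}

Start in {s0}.
Read 'b': s0→{s3}; now {s3}.
Read 'b': s3→{s3}; now {s3}.
Read 'a': s3→{s0}; now {s0}.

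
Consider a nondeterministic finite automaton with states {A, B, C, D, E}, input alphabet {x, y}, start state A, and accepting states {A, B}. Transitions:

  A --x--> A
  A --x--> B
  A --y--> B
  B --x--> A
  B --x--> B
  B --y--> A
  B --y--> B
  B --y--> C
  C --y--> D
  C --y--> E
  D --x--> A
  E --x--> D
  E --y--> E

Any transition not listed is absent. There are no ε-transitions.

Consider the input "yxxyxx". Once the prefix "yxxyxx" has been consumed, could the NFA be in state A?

Yes

Start in {A}.
Read 'y': A→{B}; now {B}.
Read 'x': B→{A, B}; now {A, B}.
Read 'x': A→{A, B}, B→{A, B}; now {A, B}.
Read 'y': A→{B}, B→{A, B, C}; now {A, B, C}.
Read 'x': A→{A, B}, B→{A, B}, C→∅; now {A, B}.
Read 'x': A→{A, B}, B→{A, B}; now {A, B}.
State A is in {A, B}.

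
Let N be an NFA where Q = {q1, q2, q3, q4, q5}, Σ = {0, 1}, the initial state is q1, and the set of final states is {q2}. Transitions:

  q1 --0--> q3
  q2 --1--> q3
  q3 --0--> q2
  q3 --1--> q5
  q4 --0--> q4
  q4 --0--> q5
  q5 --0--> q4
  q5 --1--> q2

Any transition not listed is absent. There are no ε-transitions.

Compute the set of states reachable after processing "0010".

Start in {q1}.
Read '0': q1→{q3}; now {q3}.
Read '0': q3→{q2}; now {q2}.
Read '1': q2→{q3}; now {q3}.
Read '0': q3→{q2}; now {q2}.

{q2}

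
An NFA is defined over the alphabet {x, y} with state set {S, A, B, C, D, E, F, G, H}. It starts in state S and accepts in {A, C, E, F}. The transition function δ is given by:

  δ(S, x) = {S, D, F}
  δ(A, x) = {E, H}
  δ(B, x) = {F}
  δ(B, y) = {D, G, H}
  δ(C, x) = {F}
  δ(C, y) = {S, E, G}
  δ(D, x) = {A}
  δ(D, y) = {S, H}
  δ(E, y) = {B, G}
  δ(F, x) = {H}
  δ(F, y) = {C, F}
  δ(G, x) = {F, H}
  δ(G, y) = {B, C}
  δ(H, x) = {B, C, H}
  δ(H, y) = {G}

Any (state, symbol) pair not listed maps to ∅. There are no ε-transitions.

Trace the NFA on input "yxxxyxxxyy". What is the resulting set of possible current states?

∅

Start in {S}.
Read 'y': {S} → ∅.
The set is empty and remains empty for the remaining 9 symbols.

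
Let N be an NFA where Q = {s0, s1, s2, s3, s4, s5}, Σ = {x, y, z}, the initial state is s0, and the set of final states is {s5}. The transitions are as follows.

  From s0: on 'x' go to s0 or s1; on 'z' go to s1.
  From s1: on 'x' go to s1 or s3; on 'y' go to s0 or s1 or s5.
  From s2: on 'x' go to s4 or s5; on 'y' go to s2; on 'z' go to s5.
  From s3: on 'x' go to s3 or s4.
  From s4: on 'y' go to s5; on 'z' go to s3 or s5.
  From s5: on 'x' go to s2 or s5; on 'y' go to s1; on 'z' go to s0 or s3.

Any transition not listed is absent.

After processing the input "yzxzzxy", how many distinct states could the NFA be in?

Start in {s0}.
Read 'y': s0→∅; now ∅.
The set is empty and remains empty for the remaining 6 symbols.
That set has 0 states.

0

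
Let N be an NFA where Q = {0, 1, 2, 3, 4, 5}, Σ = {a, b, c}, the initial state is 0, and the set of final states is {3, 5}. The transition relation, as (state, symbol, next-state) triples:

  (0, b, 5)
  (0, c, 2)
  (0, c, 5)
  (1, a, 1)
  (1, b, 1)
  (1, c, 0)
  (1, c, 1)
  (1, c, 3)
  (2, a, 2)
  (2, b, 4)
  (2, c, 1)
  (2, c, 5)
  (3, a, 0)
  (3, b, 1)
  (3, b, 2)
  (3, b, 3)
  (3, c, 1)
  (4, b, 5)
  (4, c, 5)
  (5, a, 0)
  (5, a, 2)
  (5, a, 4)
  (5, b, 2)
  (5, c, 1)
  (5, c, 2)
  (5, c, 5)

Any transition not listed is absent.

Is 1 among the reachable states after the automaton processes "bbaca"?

Start in {0}.
Read 'b': {0} → {5}.
Read 'b': {5} → {2}.
Read 'a': {2} → {2}.
Read 'c': {2} → {1, 5}.
Read 'a': {1, 5} → {0, 1, 2, 4}.
State 1 is in {0, 1, 2, 4}.

Yes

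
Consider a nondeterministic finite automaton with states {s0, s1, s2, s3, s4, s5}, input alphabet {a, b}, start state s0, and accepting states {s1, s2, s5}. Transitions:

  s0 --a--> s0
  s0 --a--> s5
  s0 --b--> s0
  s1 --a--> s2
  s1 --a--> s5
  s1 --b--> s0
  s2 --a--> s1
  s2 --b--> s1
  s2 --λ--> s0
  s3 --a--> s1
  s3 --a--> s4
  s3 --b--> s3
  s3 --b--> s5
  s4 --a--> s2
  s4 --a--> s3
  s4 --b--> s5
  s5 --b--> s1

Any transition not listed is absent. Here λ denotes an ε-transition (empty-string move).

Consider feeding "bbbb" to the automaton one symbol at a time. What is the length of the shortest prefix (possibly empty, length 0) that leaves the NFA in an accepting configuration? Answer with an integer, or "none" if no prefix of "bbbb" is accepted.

Start in {s0}.
Read 'b': {s0} → {s0}.
Read 'b': {s0} → {s0}.
Read 'b': {s0} → {s0}.
Read 'b': {s0} → {s0}.
No reachable set along the way intersects F.

none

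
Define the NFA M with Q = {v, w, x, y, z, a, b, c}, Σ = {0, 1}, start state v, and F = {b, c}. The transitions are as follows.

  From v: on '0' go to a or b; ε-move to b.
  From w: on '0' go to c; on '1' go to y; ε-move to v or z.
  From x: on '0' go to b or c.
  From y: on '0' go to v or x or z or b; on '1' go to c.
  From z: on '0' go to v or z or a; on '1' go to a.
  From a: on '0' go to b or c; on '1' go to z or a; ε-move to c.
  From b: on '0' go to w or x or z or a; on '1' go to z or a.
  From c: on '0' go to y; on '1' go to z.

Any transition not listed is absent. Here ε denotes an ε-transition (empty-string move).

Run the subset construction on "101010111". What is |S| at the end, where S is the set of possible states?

Start: ε-closure({v}) = {v, b}.
Read '1': {v, b} → {z, a, c}.
Read '0': {z, a, c} → {v, y, z, a, b, c}.
Read '1': {v, y, z, a, b, c} → {z, a, c}.
Read '0': {z, a, c} → {v, y, z, a, b, c}.
Read '1': {v, y, z, a, b, c} → {z, a, c}.
Read '0': {z, a, c} → {v, y, z, a, b, c}.
Read '1': {v, y, z, a, b, c} → {z, a, c}.
Read '1': {z, a, c} → {z, a, c}.
Read '1': {z, a, c} → {z, a, c}.
That set has 3 states.

3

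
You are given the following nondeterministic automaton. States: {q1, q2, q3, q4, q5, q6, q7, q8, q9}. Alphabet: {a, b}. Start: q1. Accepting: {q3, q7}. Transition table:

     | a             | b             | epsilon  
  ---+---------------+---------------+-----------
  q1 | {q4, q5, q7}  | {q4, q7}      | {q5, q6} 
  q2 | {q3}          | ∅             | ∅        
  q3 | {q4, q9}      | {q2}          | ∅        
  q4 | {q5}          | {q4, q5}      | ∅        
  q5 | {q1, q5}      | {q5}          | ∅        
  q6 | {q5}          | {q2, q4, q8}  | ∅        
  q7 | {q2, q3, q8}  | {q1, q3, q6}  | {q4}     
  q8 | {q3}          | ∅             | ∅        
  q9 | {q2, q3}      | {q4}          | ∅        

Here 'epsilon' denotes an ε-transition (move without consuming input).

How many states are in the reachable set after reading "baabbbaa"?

9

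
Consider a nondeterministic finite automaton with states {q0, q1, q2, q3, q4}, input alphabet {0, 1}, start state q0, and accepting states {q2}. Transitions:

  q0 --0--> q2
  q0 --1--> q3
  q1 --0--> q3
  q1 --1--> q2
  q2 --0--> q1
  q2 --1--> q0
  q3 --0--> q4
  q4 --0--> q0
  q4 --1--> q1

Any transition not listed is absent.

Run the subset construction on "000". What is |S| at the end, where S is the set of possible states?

Start in {q0}.
Read '0': q0→{q2}; now {q2}.
Read '0': q2→{q1}; now {q1}.
Read '0': q1→{q3}; now {q3}.
That set has 1 state.

1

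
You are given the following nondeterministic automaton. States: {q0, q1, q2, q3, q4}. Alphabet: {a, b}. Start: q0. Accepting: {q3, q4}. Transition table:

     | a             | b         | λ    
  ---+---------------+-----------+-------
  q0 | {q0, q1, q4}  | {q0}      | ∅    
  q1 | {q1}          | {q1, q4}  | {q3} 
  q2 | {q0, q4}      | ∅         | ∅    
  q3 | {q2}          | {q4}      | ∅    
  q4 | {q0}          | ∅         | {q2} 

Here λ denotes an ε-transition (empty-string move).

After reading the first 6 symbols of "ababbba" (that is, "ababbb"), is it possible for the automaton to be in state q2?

Start in {q0}.
Read 'a': q0→{q0, q1, q4}; union {q0, q1, q4}; ε-closure = {q0, q1, q2, q3, q4}.
Read 'b': q0→{q0}, q1→{q1, q4}, q2→∅, q3→{q4}, q4→∅; union {q0, q1, q4}; ε-closure = {q0, q1, q2, q3, q4}.
Read 'a': q0→{q0, q1, q4}, q1→{q1}, q2→{q0, q4}, q3→{q2}, q4→{q0}; union {q0, q1, q2, q4}; ε-closure = {q0, q1, q2, q3, q4}.
Read 'b': q0→{q0}, q1→{q1, q4}, q2→∅, q3→{q4}, q4→∅; union {q0, q1, q4}; ε-closure = {q0, q1, q2, q3, q4}.
Read 'b': q0→{q0}, q1→{q1, q4}, q2→∅, q3→{q4}, q4→∅; union {q0, q1, q4}; ε-closure = {q0, q1, q2, q3, q4}.
Read 'b': q0→{q0}, q1→{q1, q4}, q2→∅, q3→{q4}, q4→∅; union {q0, q1, q4}; ε-closure = {q0, q1, q2, q3, q4}.
State q2 is in {q0, q1, q2, q3, q4}.

Yes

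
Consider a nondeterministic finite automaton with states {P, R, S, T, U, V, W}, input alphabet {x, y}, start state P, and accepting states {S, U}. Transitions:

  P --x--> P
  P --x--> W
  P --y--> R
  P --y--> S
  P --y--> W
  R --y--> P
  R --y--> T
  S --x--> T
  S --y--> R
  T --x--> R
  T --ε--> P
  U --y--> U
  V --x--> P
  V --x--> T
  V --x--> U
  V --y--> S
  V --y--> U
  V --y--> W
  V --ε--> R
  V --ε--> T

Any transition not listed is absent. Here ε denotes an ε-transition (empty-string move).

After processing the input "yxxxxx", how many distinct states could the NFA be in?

Start in {P}.
Read 'y': P→{R, S, W}; now {R, S, W}.
Read 'x': R→∅, S→{T}, W→∅; union {T}; ε-closure = {P, T}.
Read 'x': P→{P, W}, T→{R}; now {P, R, W}.
Read 'x': P→{P, W}, R→∅, W→∅; now {P, W}.
Read 'x': P→{P, W}, W→∅; now {P, W}.
Read 'x': P→{P, W}, W→∅; now {P, W}.
That set has 2 states.

2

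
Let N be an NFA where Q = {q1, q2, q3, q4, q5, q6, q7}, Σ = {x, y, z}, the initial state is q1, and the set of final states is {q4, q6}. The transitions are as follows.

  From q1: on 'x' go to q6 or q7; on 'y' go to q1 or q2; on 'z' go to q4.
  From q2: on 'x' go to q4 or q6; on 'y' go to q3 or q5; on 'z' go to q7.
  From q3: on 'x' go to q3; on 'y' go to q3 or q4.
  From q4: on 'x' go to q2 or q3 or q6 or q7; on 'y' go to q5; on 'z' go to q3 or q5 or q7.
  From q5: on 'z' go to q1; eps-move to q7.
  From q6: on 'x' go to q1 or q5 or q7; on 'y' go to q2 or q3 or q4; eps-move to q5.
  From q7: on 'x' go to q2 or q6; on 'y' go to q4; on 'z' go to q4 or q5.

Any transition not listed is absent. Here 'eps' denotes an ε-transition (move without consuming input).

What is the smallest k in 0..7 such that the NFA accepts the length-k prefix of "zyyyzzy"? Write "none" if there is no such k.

1

Start in {q1}.
Read 'z': q1→{q4}; now {q4}.
None of the earlier sets intersect F, but {q4} does.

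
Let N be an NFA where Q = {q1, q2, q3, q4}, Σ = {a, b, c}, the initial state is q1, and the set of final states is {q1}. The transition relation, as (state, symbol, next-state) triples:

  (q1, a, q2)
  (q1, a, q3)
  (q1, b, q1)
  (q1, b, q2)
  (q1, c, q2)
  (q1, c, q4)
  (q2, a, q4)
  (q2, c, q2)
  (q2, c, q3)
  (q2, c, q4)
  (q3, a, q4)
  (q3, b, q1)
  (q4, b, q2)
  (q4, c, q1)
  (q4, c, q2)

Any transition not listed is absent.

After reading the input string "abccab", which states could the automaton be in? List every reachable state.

Start in {q1}.
Read 'a': {q1} → {q2, q3}.
Read 'b': {q2, q3} → {q1}.
Read 'c': {q1} → {q2, q4}.
Read 'c': {q2, q4} → {q1, q2, q3, q4}.
Read 'a': {q1, q2, q3, q4} → {q2, q3, q4}.
Read 'b': {q2, q3, q4} → {q1, q2}.

{q1, q2}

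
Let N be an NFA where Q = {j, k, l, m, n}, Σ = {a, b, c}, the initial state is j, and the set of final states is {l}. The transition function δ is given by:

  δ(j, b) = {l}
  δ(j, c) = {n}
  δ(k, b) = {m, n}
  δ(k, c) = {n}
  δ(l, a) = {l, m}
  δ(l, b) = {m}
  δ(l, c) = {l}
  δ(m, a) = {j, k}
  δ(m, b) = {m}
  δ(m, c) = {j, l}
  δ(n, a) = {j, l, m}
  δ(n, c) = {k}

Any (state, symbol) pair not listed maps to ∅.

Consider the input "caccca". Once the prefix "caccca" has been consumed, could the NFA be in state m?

Start in {j}.
Read 'c': {j} → {n}.
Read 'a': {n} → {j, l, m}.
Read 'c': {j, l, m} → {j, l, n}.
Read 'c': {j, l, n} → {k, l, n}.
Read 'c': {k, l, n} → {k, l, n}.
Read 'a': {k, l, n} → {j, l, m}.
State m is in {j, l, m}.

Yes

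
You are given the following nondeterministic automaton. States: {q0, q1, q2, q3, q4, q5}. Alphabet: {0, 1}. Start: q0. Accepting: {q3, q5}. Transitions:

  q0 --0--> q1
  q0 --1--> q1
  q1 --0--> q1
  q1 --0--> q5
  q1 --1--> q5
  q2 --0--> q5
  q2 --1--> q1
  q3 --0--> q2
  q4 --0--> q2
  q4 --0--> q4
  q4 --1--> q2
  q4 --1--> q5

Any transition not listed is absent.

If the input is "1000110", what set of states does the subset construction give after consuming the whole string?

∅

Start in {q0}.
Read '1': {q0} → {q1}.
Read '0': {q1} → {q1, q5}.
Read '0': {q1, q5} → {q1, q5}.
Read '0': {q1, q5} → {q1, q5}.
Read '1': {q1, q5} → {q5}.
Read '1': {q5} → ∅.
The set is empty and remains empty for the remaining 1 symbol.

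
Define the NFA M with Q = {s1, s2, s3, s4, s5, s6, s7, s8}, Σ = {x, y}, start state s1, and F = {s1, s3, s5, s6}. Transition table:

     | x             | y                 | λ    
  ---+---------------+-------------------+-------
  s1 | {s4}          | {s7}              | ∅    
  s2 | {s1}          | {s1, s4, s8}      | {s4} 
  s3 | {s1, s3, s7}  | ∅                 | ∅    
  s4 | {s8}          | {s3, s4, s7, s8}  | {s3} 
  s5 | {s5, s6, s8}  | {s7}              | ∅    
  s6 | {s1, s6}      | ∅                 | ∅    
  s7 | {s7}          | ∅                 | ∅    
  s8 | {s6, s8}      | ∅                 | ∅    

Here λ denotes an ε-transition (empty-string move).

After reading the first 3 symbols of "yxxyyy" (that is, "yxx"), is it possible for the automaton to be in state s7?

Yes

Start in {s1}.
Read 'y': s1→{s7}; now {s7}.
Read 'x': s7→{s7}; now {s7}.
Read 'x': s7→{s7}; now {s7}.
State s7 is in {s7}.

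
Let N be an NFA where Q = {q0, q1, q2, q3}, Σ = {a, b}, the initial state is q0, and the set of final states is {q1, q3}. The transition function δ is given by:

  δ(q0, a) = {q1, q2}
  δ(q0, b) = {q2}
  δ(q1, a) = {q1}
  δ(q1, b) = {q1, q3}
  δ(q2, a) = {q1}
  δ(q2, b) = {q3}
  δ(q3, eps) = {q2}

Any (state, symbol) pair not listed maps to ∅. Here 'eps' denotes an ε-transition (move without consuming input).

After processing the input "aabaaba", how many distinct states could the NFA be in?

Start in {q0}.
Read 'a': q0→{q1, q2}; now {q1, q2}.
Read 'a': q1→{q1}, q2→{q1}; now {q1}.
Read 'b': q1→{q1, q3}; union {q1, q3}; ε-closure = {q1, q2, q3}.
Read 'a': q1→{q1}, q2→{q1}, q3→∅; now {q1}.
Read 'a': q1→{q1}; now {q1}.
Read 'b': q1→{q1, q3}; union {q1, q3}; ε-closure = {q1, q2, q3}.
Read 'a': q1→{q1}, q2→{q1}, q3→∅; now {q1}.
That set has 1 state.

1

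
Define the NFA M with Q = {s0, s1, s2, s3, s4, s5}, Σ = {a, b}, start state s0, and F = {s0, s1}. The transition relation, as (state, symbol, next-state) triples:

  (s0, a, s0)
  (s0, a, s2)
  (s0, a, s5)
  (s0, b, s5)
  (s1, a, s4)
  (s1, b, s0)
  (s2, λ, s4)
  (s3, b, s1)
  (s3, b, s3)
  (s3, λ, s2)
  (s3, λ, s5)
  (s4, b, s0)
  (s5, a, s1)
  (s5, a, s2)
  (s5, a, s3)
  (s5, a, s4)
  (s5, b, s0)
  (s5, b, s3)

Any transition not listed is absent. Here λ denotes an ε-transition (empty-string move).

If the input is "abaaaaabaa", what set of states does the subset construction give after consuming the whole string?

{s0, s1, s2, s3, s4, s5}

Start in {s0}.
Read 'a': s0→{s0, s2, s5}; union {s0, s2, s5}; ε-closure = {s0, s2, s4, s5}.
Read 'b': s0→{s5}, s2→∅, s4→{s0}, s5→{s0, s3}; union {s0, s3, s5}; ε-closure = {s0, s2, s3, s4, s5}.
Read 'a': s0→{s0, s2, s5}, s2→∅, s3→∅, s4→∅, s5→{s1, s2, s3, s4}; now {s0, s1, s2, s3, s4, s5}.
Read 'a': s0→{s0, s2, s5}, s1→{s4}, s2→∅, s3→∅, s4→∅, s5→{s1, s2, s3, s4}; now {s0, s1, s2, s3, s4, s5}.
Read 'a': s0→{s0, s2, s5}, s1→{s4}, s2→∅, s3→∅, s4→∅, s5→{s1, s2, s3, s4}; now {s0, s1, s2, s3, s4, s5}.
Read 'a': s0→{s0, s2, s5}, s1→{s4}, s2→∅, s3→∅, s4→∅, s5→{s1, s2, s3, s4}; now {s0, s1, s2, s3, s4, s5}.
Read 'a': s0→{s0, s2, s5}, s1→{s4}, s2→∅, s3→∅, s4→∅, s5→{s1, s2, s3, s4}; now {s0, s1, s2, s3, s4, s5}.
Read 'b': s0→{s5}, s1→{s0}, s2→∅, s3→{s1, s3}, s4→{s0}, s5→{s0, s3}; union {s0, s1, s3, s5}; ε-closure = {s0, s1, s2, s3, s4, s5}.
Read 'a': s0→{s0, s2, s5}, s1→{s4}, s2→∅, s3→∅, s4→∅, s5→{s1, s2, s3, s4}; now {s0, s1, s2, s3, s4, s5}.
Read 'a': s0→{s0, s2, s5}, s1→{s4}, s2→∅, s3→∅, s4→∅, s5→{s1, s2, s3, s4}; now {s0, s1, s2, s3, s4, s5}.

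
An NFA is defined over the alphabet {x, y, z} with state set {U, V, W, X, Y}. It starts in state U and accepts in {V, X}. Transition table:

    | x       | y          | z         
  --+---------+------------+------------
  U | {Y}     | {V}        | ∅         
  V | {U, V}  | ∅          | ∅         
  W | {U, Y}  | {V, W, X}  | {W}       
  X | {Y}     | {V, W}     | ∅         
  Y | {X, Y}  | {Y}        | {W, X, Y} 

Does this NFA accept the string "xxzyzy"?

Yes

Start in {U}.
Read 'x': U→{Y}; now {Y}.
Read 'x': Y→{X, Y}; now {X, Y}.
Read 'z': X→∅, Y→{W, X, Y}; now {W, X, Y}.
Read 'y': W→{V, W, X}, X→{V, W}, Y→{Y}; now {V, W, X, Y}.
Read 'z': V→∅, W→{W}, X→∅, Y→{W, X, Y}; now {W, X, Y}.
Read 'y': W→{V, W, X}, X→{V, W}, Y→{Y}; now {V, W, X, Y}.
The final set {V, W, X, Y} contains the accepting states V, X.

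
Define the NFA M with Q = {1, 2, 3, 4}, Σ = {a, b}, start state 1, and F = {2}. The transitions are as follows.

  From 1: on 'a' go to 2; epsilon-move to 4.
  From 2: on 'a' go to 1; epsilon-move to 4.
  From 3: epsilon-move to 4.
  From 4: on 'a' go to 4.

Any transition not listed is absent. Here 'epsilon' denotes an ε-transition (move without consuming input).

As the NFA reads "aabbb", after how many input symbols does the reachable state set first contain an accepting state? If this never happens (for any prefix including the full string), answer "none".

1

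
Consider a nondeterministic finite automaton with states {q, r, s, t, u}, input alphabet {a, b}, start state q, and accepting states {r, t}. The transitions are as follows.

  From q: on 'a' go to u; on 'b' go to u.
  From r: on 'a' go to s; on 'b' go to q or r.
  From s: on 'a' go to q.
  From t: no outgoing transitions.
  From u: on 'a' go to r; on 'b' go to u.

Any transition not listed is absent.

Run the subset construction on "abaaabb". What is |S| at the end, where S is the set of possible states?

1

Start in {q}.
Read 'a': q→{u}; now {u}.
Read 'b': u→{u}; now {u}.
Read 'a': u→{r}; now {r}.
Read 'a': r→{s}; now {s}.
Read 'a': s→{q}; now {q}.
Read 'b': q→{u}; now {u}.
Read 'b': u→{u}; now {u}.
That set has 1 state.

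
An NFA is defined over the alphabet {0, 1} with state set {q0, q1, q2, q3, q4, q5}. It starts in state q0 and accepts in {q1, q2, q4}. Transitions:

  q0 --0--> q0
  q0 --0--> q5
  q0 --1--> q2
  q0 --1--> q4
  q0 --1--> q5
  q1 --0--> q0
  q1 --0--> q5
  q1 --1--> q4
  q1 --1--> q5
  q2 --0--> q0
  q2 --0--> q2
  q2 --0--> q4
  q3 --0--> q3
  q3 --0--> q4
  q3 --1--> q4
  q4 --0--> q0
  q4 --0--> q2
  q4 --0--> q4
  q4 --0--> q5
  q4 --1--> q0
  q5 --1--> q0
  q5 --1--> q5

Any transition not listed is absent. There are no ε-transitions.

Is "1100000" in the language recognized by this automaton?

No

Start in {q0}.
Read '1': {q0} → {q2, q4, q5}.
Read '1': {q2, q4, q5} → {q0, q5}.
Read '0': {q0, q5} → {q0, q5}.
Read '0': {q0, q5} → {q0, q5}.
Read '0': {q0, q5} → {q0, q5}.
Read '0': {q0, q5} → {q0, q5}.
Read '0': {q0, q5} → {q0, q5}.
The final set {q0, q5} contains no accepting state.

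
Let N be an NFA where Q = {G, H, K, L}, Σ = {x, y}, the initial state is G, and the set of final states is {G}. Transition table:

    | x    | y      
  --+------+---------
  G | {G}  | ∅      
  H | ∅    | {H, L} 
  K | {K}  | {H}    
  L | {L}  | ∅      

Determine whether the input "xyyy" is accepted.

Start in {G}.
Read 'x': G→{G}; now {G}.
Read 'y': G→∅; now ∅.
The set is empty and remains empty for the remaining 2 symbols.
The final set ∅ contains no accepting state.

No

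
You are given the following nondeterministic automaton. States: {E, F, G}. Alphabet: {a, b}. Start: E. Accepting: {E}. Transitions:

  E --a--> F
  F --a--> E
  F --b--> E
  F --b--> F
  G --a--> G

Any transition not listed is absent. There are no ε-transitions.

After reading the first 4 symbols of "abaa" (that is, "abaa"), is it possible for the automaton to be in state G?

Start in {E}.
Read 'a': E→{F}; now {F}.
Read 'b': F→{E, F}; now {E, F}.
Read 'a': E→{F}, F→{E}; now {E, F}.
Read 'a': E→{F}, F→{E}; now {E, F}.
State G is not in {E, F}.

No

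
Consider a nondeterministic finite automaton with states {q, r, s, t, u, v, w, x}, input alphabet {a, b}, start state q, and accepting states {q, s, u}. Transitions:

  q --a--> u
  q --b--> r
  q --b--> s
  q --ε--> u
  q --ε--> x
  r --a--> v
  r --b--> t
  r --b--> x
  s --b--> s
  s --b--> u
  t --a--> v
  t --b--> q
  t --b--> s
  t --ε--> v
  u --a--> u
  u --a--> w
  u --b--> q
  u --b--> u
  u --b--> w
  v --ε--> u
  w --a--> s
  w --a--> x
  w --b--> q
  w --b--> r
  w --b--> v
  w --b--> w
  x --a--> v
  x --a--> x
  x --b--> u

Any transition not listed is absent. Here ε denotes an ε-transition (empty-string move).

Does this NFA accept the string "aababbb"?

Start: ε-closure({q}) = {q, u, x}.
Read 'a': {q, u, x} → {u, v, w, x}.
Read 'a': {u, v, w, x} → {s, u, v, w, x}.
Read 'b': {s, u, v, w, x} → {q, r, s, u, v, w, x}.
Read 'a': {q, r, s, u, v, w, x} → {s, u, v, w, x}.
Read 'b': {s, u, v, w, x} → {q, r, s, u, v, w, x}.
Read 'b': {q, r, s, u, v, w, x} → {q, r, s, t, u, v, w, x}.
Read 'b': {q, r, s, t, u, v, w, x} → {q, r, s, t, u, v, w, x}.
The final set {q, r, s, t, u, v, w, x} contains the accepting states q, s, u.

Yes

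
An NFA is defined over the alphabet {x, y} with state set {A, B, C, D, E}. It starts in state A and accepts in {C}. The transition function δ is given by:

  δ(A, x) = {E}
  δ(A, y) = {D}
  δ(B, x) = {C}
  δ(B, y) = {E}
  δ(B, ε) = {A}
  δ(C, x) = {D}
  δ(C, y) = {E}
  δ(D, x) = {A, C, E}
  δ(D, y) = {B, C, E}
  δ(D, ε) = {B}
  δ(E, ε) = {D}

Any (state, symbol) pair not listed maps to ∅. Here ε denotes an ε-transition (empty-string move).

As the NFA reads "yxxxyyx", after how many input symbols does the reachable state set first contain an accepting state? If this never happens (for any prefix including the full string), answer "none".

2

Start in {A}.
Read 'y': {A} → {A, B, D}.
Read 'x': {A, B, D} → {A, B, C, D, E}.
None of the earlier sets intersect F, but {A, B, C, D, E} does.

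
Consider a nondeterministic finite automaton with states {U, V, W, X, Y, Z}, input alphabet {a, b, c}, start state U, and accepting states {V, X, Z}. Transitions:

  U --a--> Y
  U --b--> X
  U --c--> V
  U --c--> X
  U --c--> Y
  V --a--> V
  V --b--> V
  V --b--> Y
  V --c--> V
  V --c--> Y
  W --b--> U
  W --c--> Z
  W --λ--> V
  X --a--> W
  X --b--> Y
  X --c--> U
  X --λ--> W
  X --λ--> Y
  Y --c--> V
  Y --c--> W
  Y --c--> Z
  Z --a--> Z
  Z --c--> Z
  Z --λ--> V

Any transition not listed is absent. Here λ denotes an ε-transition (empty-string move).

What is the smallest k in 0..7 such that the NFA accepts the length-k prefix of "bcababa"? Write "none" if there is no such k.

1

Start in {U}.
Read 'b': {U} → {V, W, X, Y}.
None of the earlier sets intersect F, but {V, W, X, Y} does.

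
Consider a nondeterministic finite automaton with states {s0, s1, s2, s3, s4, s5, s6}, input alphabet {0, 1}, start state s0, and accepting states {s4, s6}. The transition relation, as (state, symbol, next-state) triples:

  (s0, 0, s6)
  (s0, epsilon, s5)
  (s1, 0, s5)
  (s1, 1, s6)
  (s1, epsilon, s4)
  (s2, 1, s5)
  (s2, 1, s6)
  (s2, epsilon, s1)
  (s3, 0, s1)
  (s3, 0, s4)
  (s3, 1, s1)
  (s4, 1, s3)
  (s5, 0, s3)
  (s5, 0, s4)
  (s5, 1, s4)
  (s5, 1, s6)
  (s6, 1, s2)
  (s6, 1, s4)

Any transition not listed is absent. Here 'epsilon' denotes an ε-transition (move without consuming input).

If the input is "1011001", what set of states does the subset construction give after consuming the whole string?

∅

Start: ε-closure({s0}) = {s0, s5}.
Read '1': s0→∅, s5→{s4, s6}; now {s4, s6}.
Read '0': s4→∅, s6→∅; now ∅.
The set is empty and remains empty for the remaining 5 symbols.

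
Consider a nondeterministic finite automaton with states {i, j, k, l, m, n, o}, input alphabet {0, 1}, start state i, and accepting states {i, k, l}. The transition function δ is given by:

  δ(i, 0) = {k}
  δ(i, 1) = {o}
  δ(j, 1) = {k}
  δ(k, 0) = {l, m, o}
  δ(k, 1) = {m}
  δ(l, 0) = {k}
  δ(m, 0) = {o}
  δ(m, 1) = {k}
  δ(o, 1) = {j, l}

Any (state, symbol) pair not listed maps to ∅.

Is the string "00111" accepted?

Yes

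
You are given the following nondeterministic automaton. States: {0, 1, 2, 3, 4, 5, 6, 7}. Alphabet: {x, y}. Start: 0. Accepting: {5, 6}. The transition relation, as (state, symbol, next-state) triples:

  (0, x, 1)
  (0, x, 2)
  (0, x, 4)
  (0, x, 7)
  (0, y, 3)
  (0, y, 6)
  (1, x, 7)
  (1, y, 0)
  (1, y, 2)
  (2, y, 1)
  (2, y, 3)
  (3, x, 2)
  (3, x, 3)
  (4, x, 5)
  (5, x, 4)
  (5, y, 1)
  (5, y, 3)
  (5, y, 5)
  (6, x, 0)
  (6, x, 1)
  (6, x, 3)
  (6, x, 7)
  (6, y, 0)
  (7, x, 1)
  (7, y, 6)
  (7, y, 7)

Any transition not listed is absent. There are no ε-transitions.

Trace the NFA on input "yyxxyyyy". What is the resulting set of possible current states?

Start in {0}.
Read 'y': 0→{3, 6}; now {3, 6}.
Read 'y': 3→∅, 6→{0}; now {0}.
Read 'x': 0→{1, 2, 4, 7}; now {1, 2, 4, 7}.
Read 'x': 1→{7}, 2→∅, 4→{5}, 7→{1}; now {1, 5, 7}.
Read 'y': 1→{0, 2}, 5→{1, 3, 5}, 7→{6, 7}; now {0, 1, 2, 3, 5, 6, 7}.
Read 'y': 0→{3, 6}, 1→{0, 2}, 2→{1, 3}, 3→∅, 5→{1, 3, 5}, 6→{0}, 7→{6, 7}; now {0, 1, 2, 3, 5, 6, 7}.
Read 'y': 0→{3, 6}, 1→{0, 2}, 2→{1, 3}, 3→∅, 5→{1, 3, 5}, 6→{0}, 7→{6, 7}; now {0, 1, 2, 3, 5, 6, 7}.
Read 'y': 0→{3, 6}, 1→{0, 2}, 2→{1, 3}, 3→∅, 5→{1, 3, 5}, 6→{0}, 7→{6, 7}; now {0, 1, 2, 3, 5, 6, 7}.

{0, 1, 2, 3, 5, 6, 7}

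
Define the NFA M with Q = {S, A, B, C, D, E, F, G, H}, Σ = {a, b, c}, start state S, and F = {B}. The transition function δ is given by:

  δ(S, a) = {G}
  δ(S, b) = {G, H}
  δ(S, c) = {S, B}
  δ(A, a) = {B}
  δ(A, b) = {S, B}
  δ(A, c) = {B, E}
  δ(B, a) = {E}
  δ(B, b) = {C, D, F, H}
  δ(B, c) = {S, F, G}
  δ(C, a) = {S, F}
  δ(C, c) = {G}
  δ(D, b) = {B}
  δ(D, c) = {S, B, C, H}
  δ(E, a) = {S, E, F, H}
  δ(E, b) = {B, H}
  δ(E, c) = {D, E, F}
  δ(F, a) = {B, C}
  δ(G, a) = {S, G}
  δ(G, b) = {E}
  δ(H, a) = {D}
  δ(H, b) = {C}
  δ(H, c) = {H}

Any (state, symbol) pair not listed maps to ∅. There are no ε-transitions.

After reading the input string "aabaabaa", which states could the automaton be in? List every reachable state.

{S, B, C, D, E, F, G, H}

Start in {S}.
Read 'a': S→{G}; now {G}.
Read 'a': G→{S, G}; now {S, G}.
Read 'b': S→{G, H}, G→{E}; now {E, G, H}.
Read 'a': E→{S, E, F, H}, G→{S, G}, H→{D}; now {S, D, E, F, G, H}.
Read 'a': S→{G}, D→∅, E→{S, E, F, H}, F→{B, C}, G→{S, G}, H→{D}; now {S, B, C, D, E, F, G, H}.
Read 'b': S→{G, H}, B→{C, D, F, H}, C→∅, D→{B}, E→{B, H}, F→∅, G→{E}, H→{C}; now {B, C, D, E, F, G, H}.
Read 'a': B→{E}, C→{S, F}, D→∅, E→{S, E, F, H}, F→{B, C}, G→{S, G}, H→{D}; now {S, B, C, D, E, F, G, H}.
Read 'a': S→{G}, B→{E}, C→{S, F}, D→∅, E→{S, E, F, H}, F→{B, C}, G→{S, G}, H→{D}; now {S, B, C, D, E, F, G, H}.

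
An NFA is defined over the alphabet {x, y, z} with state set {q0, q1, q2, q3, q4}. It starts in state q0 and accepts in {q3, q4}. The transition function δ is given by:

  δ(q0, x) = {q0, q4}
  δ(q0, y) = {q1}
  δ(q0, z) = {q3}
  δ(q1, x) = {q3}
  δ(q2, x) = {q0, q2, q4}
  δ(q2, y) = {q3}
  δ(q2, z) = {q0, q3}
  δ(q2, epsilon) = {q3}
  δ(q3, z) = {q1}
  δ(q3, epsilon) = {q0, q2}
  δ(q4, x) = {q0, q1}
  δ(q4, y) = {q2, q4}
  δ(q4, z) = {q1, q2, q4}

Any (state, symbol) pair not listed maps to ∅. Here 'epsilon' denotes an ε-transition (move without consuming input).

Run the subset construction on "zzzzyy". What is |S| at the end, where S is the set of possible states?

4

Start in {q0}.
Read 'z': q0→{q3}; union {q3}; ε-closure = {q0, q2, q3}.
Read 'z': q0→{q3}, q2→{q0, q3}, q3→{q1}; union {q0, q1, q3}; ε-closure = {q0, q1, q2, q3}.
Read 'z': q0→{q3}, q1→∅, q2→{q0, q3}, q3→{q1}; union {q0, q1, q3}; ε-closure = {q0, q1, q2, q3}.
Read 'z': q0→{q3}, q1→∅, q2→{q0, q3}, q3→{q1}; union {q0, q1, q3}; ε-closure = {q0, q1, q2, q3}.
Read 'y': q0→{q1}, q1→∅, q2→{q3}, q3→∅; union {q1, q3}; ε-closure = {q0, q1, q2, q3}.
Read 'y': q0→{q1}, q1→∅, q2→{q3}, q3→∅; union {q1, q3}; ε-closure = {q0, q1, q2, q3}.
That set has 4 states.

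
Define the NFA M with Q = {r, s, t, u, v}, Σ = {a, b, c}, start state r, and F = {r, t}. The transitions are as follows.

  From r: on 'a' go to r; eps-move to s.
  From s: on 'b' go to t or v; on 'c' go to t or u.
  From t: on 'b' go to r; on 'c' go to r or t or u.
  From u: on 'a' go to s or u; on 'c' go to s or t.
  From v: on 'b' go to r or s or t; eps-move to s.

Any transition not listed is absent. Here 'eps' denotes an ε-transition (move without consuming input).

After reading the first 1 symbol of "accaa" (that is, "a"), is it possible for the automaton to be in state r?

Yes

Start: ε-closure({r}) = {r, s}.
Read 'a': {r, s} → {r, s}.
State r is in {r, s}.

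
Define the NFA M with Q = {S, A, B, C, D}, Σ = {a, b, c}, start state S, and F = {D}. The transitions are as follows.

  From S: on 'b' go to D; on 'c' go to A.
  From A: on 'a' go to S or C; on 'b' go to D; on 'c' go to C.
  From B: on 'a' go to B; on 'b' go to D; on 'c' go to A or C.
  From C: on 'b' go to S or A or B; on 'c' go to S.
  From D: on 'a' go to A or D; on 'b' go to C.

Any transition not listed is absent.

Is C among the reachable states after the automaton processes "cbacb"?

Start in {S}.
Read 'c': S→{A}; now {A}.
Read 'b': A→{D}; now {D}.
Read 'a': D→{A, D}; now {A, D}.
Read 'c': A→{C}, D→∅; now {C}.
Read 'b': C→{S, A, B}; now {S, A, B}.
State C is not in {S, A, B}.

No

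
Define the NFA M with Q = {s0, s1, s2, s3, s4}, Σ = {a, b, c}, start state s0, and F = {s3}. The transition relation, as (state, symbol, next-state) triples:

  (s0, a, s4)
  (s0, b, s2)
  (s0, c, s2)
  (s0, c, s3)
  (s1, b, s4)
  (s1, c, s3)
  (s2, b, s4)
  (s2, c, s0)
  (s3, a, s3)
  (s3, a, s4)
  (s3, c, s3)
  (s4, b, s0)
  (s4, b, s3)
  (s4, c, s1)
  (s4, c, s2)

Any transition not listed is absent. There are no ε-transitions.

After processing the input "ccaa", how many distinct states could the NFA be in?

Start in {s0}.
Read 'c': {s0} → {s2, s3}.
Read 'c': {s2, s3} → {s0, s3}.
Read 'a': {s0, s3} → {s3, s4}.
Read 'a': {s3, s4} → {s3, s4}.
That set has 2 states.

2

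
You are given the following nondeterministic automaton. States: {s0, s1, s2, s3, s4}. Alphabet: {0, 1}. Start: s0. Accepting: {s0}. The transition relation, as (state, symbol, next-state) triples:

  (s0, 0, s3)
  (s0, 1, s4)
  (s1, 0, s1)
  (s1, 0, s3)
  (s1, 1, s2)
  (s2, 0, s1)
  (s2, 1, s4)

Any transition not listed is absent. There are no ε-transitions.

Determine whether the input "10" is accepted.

Start in {s0}.
Read '1': {s0} → {s4}.
Read '0': {s4} → ∅.
The final set ∅ contains no accepting state.

No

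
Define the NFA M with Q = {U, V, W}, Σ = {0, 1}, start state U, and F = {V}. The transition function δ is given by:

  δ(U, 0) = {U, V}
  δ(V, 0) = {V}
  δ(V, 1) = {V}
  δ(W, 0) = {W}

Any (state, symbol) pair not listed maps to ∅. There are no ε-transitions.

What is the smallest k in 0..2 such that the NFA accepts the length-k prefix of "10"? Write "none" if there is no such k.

none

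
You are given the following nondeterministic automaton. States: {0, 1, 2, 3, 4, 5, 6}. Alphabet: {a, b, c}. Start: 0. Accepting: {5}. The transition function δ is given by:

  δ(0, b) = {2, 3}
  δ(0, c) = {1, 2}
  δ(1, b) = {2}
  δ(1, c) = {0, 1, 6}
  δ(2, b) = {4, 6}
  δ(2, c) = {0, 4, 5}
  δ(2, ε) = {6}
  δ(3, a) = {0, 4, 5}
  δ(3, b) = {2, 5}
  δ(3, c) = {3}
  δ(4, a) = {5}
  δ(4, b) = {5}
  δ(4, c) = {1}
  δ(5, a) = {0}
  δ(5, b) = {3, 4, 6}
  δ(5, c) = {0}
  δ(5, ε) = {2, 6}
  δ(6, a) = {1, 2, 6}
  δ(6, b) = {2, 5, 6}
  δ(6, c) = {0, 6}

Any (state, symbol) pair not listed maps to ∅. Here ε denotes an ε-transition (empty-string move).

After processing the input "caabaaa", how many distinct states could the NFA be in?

Start in {0}.
Read 'c': {0} → {1, 2, 6}.
Read 'a': {1, 2, 6} → {1, 2, 6}.
Read 'a': {1, 2, 6} → {1, 2, 6}.
Read 'b': {1, 2, 6} → {2, 4, 5, 6}.
Read 'a': {2, 4, 5, 6} → {0, 1, 2, 5, 6}.
Read 'a': {0, 1, 2, 5, 6} → {0, 1, 2, 6}.
Read 'a': {0, 1, 2, 6} → {1, 2, 6}.
That set has 3 states.

3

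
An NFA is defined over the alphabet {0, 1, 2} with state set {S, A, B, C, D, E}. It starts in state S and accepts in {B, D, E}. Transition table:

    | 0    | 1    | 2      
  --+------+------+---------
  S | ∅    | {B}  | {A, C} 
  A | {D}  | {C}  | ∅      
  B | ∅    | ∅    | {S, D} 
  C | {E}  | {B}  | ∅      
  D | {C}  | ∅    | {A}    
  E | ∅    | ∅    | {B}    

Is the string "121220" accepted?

Yes

Start in {S}.
Read '1': S→{B}; now {B}.
Read '2': B→{S, D}; now {S, D}.
Read '1': S→{B}, D→∅; now {B}.
Read '2': B→{S, D}; now {S, D}.
Read '2': S→{A, C}, D→{A}; now {A, C}.
Read '0': A→{D}, C→{E}; now {D, E}.
The final set {D, E} contains the accepting states D, E.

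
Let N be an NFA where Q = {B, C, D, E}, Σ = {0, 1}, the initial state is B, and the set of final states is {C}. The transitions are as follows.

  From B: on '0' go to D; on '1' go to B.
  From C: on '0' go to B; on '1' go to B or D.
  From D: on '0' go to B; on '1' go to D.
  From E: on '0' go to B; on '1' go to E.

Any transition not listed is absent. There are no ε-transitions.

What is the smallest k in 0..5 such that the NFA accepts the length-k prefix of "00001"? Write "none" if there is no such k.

Start in {B}.
Read '0': {B} → {D}.
Read '0': {D} → {B}.
Read '0': {B} → {D}.
Read '0': {D} → {B}.
Read '1': {B} → {B}.
No reachable set along the way intersects F.

none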